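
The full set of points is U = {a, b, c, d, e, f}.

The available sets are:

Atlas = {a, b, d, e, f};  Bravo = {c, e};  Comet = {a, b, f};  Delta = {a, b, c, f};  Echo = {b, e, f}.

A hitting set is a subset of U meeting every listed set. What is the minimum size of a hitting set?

2

H = {c, f} meets every set (each contains at least one member of H), and |H| = 2.
The sets Bravo, Comet are pairwise disjoint, so any hitting set needs a separate point for each — at least 2. Hence 2 is optimal.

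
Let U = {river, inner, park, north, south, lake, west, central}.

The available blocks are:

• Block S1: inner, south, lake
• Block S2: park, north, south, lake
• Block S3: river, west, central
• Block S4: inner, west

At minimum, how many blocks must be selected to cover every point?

Take {S1, S2, S3}. Their union is {river, inner, park, north, south, lake, west, central}, which is all 8 points.
Only S3 contains river, so S3 is forced; the remaining 5 points need at least 2 more blocks (each remaining block adds at most 4) — so at least 3 blocks are needed, and 3 is optimal.

3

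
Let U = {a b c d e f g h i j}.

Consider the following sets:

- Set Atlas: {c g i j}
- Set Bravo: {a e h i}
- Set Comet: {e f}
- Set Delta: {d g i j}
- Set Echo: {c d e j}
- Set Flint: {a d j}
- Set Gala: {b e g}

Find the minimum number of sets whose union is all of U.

Take {Bravo, Comet, Echo, Gala}. Their union is {a, b, c, d, e, f, g, h, i, j}, which is all 10 points.
Only Gala contains b, so Gala is forced; the remaining 7 points need at least 3 more sets (each remaining set adds at most 3) — so at least 4 sets are needed, and 4 is optimal.

4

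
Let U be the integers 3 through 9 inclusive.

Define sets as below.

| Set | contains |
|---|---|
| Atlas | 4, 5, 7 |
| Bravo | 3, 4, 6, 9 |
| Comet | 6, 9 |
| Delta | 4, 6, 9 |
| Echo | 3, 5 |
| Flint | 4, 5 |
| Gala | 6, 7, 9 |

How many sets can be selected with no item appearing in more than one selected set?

2

Echo, Gala are pairwise disjoint (Echo={3,5}; Gala={6,7,9}).
Every remaining set overlaps one of these, and no 3 of the listed sets are pairwise disjoint, so 2 is the maximum.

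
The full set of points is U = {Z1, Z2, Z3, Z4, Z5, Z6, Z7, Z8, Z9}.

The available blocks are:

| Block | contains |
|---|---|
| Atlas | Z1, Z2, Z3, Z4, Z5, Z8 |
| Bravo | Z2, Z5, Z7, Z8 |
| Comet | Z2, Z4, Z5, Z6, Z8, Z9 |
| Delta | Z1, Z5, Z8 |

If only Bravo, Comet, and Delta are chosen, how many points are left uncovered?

Union of Bravo, Comet, Delta = {Z1, Z2, Z4, Z5, Z6, Z7, Z8, Z9}.
Not covered: Z3 — 1 point.

1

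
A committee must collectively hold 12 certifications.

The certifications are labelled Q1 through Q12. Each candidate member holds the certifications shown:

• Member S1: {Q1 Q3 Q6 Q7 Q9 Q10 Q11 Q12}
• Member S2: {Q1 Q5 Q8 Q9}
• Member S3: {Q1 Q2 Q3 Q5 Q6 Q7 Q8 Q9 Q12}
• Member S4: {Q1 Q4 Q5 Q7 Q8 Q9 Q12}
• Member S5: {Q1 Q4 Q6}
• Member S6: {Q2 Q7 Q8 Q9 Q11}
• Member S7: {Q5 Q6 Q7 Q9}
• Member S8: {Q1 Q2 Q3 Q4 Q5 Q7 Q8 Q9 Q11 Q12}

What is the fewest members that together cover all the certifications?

Take {S1, S8}. Their union is {Q1, Q2, Q3, Q4, Q5, Q6, Q7, Q8, Q9, Q10, Q11, Q12}, which is all 12 certifications.
No single member has all 12 certifications (the largest, S8, has 10), so 2 is optimal.

2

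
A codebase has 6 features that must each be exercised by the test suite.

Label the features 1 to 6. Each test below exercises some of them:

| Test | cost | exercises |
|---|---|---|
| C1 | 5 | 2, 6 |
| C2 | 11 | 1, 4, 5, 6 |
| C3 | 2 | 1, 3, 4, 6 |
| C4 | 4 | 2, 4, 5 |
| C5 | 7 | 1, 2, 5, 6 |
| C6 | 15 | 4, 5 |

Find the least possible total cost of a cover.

C3, C4 together cover every feature (C3 ∪ C4 = {1, 2, 3, 4, 5, 6}); total cost 2 + 4 = 6.
No covering selection has total cost below 6.

6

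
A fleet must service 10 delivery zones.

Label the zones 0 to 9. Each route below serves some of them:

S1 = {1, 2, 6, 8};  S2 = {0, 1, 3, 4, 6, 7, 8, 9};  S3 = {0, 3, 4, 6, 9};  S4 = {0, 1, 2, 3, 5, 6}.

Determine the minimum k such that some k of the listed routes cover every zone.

2

Take {S2, S4}. Their union is {0, 1, 2, 3, 4, 5, 6, 7, 8, 9}, which is all 10 zones.
No single route has all 10 zones (the largest, S2, has 8), so 2 is optimal.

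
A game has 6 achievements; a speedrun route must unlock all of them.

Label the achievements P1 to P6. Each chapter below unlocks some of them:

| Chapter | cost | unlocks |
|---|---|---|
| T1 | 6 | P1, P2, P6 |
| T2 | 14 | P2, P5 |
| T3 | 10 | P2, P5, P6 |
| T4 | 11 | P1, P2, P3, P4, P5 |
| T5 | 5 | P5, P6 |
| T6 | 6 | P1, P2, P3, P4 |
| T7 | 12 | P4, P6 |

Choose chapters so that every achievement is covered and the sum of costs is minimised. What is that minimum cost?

T5, T6 together cover every achievement (T5 ∪ T6 = {P1, P2, P3, P4, P5, P6}); total cost 5 + 6 = 11.
No covering selection has total cost below 11.

11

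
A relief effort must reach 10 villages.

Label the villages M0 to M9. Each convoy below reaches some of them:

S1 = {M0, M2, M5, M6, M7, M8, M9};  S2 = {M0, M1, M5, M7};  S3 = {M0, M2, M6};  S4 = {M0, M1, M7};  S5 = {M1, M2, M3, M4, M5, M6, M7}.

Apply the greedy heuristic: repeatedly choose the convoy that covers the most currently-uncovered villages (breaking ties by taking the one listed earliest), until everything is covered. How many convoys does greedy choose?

Greedy: pick S1 (covers 7 new) → pick S5 (covers 3 new). Total picks: 2.

2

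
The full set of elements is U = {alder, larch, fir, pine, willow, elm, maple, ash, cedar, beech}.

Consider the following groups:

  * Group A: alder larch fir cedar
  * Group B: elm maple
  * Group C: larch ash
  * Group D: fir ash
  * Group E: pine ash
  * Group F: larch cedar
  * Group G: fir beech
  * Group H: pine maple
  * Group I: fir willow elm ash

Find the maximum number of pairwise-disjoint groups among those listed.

B, E, F, G are pairwise disjoint (B={elm,maple}; E={pine,ash}; F={larch,cedar}; G={fir,beech}).
Every remaining group overlaps one of these, and no 5 of the listed groups are pairwise disjoint, so 4 is the maximum.

4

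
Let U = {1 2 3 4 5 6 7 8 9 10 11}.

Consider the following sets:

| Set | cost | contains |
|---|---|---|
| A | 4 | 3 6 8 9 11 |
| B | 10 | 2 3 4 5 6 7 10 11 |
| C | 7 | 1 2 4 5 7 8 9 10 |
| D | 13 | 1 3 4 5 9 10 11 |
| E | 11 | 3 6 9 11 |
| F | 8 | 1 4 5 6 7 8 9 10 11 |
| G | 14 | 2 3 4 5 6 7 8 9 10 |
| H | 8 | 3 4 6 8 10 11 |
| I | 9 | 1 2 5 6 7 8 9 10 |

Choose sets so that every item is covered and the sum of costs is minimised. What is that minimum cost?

11

A, C together cover every item (A ∪ C = {1, 2, 3, 4, 5, 6, 7, 8, 9, 10, 11}); total cost 4 + 7 = 11.
No covering selection has total cost below 11.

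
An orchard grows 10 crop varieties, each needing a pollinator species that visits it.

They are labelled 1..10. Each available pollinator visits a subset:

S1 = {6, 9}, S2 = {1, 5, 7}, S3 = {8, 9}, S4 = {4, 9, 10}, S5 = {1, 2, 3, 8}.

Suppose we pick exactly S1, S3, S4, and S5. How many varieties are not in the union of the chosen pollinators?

Union of S1, S3, S4, S5 = {1, 2, 3, 4, 6, 8, 9, 10}.
Not covered: 5, 7 — 2 varieties.

2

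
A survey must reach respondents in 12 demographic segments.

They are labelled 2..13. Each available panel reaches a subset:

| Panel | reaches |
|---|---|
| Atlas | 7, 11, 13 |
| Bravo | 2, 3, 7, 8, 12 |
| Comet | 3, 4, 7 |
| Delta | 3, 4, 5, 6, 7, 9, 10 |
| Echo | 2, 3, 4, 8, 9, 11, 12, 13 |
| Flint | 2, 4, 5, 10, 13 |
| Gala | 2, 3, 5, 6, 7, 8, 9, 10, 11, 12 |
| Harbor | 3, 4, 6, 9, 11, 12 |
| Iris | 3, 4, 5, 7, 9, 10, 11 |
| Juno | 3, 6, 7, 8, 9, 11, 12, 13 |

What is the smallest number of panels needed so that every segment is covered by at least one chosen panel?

2

Echo and Gala together: Echo ∪ Gala = {2, 3, 4, 5, 6, 7, 8, 9, 10, 11, 12, 13} — every segment is covered.
No single panel has all 12 segments (the largest, Gala, has 10), so 2 is optimal.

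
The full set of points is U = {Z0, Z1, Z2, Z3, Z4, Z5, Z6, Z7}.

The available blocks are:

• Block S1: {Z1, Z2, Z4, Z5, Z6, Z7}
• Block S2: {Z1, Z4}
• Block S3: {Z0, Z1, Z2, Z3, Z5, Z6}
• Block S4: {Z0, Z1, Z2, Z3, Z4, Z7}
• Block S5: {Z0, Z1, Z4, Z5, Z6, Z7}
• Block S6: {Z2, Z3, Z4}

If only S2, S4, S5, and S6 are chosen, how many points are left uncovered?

Union of S2, S4, S5, S6 = {Z0, Z1, Z2, Z3, Z4, Z5, Z6, Z7} — that's every point, so 0 are uncovered.

0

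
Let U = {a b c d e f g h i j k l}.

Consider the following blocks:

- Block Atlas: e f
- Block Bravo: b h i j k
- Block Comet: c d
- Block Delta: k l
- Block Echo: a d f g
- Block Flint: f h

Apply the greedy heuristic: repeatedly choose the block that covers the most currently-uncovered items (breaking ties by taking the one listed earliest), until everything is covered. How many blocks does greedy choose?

5

Greedy: pick Bravo (covers 5 new) → pick Echo (covers 4 new) → pick Atlas (covers 1 new) → pick Comet (covers 1 new) → pick Delta (covers 1 new). Total picks: 5.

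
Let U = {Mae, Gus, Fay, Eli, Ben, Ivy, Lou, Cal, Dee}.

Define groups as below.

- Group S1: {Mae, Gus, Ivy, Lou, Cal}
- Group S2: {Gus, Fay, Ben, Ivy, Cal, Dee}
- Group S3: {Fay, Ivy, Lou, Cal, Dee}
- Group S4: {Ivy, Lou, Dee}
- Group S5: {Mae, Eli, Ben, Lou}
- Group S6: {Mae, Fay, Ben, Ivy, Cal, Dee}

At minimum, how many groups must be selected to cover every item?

Take {S2, S5}. Their union is {Mae, Gus, Fay, Eli, Ben, Ivy, Lou, Cal, Dee}, which is all 9 items.
No single group has all 9 items (the largest, S2, has 6), so 2 is optimal.

2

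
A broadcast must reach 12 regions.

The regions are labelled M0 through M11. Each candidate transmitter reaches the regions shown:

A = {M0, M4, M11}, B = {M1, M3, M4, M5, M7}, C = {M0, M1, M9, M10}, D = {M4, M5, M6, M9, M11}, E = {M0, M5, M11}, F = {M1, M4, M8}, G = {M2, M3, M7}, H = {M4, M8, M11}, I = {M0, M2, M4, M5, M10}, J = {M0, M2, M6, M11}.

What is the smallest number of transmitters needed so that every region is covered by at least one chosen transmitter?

Take {D, F, G, I}. Their union is {M0, M1, M2, M3, M4, M5, M6, M7, M8, M9, M10, M11}, which is all 12 regions.
No 3 of the 10 transmitters cover everything (all 120 combinations miss at least one region), so 4 is optimal.

4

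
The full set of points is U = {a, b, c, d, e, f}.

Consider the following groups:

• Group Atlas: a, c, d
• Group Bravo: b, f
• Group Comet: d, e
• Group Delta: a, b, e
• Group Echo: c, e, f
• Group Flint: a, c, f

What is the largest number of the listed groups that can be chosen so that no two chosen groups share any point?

2

Bravo, Comet are pairwise disjoint (Bravo={b,f}; Comet={d,e}).
Every remaining group overlaps one of these, and no 3 of the listed groups are pairwise disjoint, so 2 is the maximum.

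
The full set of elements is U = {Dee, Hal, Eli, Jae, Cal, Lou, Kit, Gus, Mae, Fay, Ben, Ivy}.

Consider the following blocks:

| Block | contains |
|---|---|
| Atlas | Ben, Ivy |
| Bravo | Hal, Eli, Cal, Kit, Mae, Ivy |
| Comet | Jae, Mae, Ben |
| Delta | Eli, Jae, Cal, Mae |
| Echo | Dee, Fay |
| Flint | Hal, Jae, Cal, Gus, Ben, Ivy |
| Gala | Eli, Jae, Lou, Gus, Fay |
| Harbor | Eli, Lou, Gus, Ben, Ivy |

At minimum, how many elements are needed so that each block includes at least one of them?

H = {Mae, Fay, Ivy} meets every block (each contains at least one member of H), and |H| = 3.
The blocks Atlas, Delta, Echo are pairwise disjoint, so any hitting set needs a separate element for each — at least 3. Hence 3 is optimal.

3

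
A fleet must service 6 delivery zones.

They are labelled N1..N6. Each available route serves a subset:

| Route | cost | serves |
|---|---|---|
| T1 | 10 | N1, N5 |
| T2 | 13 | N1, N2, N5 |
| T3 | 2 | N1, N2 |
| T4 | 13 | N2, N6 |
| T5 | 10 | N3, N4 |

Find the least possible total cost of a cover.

33

T1, T4, T5 together cover every zone (T1 ∪ T4 ∪ T5 = {N1, N2, N3, N4, N5, N6}); total cost 10 + 13 + 10 = 33.
The greedy pick T3, T5, T1, T4 costs 35; no covering selection beats 33.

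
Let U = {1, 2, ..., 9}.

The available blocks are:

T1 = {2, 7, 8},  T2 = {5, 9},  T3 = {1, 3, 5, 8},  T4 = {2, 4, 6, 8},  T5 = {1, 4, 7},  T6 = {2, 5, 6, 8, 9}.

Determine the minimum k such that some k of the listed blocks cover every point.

3

T3, T5, and T6 cover everything between them: the union {1, 2, 3, 4, 5, 6, 7, 8, 9} is all of U.
Only T3 contains 3, so T3 is forced; the remaining 5 points need at least 2 more blocks (each remaining block adds at most 3) — so at least 3 blocks are needed, and 3 is optimal.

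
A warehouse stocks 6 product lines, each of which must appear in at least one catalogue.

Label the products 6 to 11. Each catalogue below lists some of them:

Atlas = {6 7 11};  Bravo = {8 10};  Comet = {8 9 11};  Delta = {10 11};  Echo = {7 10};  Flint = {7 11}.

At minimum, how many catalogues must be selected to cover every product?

3

Take {Atlas, Bravo, Comet}. Their union is {6, 7, 8, 9, 10, 11}, which is all 6 products.
Only Atlas contains 6, so Atlas is forced; the remaining 3 products need at least 2 more catalogues (each remaining catalogue adds at most 2) — so at least 3 catalogues are needed, and 3 is optimal.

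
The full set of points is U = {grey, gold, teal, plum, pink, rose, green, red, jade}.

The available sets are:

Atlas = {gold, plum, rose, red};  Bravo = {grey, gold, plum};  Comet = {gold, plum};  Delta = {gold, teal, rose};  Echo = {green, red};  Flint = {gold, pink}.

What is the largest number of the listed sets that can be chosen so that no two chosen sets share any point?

2

Delta, Echo are pairwise disjoint (Delta={gold,teal,rose}; Echo={green,red}).
Every remaining set overlaps one of these, and no 3 of the listed sets are pairwise disjoint, so 2 is the maximum.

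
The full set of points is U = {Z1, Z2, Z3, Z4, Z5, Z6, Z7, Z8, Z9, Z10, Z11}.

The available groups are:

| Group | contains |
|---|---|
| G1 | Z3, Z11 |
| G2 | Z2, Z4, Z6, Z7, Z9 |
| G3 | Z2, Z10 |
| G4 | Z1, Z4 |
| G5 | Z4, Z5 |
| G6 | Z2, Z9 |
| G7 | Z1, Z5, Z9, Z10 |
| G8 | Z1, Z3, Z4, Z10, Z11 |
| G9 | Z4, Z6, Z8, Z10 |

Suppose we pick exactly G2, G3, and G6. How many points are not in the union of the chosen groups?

5

Union of G2, G3, G6 = {Z2, Z4, Z6, Z7, Z9, Z10}.
Not covered: Z1, Z3, Z5, Z8, Z11 — 5 points.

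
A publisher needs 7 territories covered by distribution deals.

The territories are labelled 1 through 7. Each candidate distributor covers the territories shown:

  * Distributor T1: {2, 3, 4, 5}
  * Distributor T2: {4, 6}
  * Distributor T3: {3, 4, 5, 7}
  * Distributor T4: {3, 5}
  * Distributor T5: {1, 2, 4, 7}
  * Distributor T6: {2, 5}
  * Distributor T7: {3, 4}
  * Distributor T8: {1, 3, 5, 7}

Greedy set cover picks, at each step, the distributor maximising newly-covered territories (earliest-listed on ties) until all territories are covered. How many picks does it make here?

3

Greedy: pick T1 (covers 4 new) → pick T5 (covers 2 new) → pick T2 (covers 1 new). Total picks: 3.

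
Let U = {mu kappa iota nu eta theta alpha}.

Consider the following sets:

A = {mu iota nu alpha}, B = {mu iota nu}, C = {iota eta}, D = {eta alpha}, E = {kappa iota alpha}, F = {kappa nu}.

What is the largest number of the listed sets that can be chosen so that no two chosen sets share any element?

B, D are pairwise disjoint (B={mu,iota,nu}; D={eta,alpha}).
Every remaining set overlaps one of these, and no 3 of the listed sets are pairwise disjoint, so 2 is the maximum.

2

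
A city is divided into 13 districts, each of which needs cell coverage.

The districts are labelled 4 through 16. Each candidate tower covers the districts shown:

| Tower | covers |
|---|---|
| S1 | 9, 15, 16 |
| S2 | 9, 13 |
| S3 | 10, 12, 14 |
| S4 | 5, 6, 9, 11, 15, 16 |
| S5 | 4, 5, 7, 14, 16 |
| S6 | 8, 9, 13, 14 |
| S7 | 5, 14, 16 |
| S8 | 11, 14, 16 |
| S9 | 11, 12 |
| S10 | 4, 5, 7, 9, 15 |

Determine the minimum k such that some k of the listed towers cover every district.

4

Take {S3, S4, S6, S10}. Their union is {4, 5, 6, 7, 8, 9, 10, 11, 12, 13, 14, 15, 16}, which is all 13 districts.
Only S4 contains 6, so S4 is forced; the remaining 7 districts need at least 3 more towers (each remaining tower adds at most 3) — so at least 4 towers are needed, and 4 is optimal.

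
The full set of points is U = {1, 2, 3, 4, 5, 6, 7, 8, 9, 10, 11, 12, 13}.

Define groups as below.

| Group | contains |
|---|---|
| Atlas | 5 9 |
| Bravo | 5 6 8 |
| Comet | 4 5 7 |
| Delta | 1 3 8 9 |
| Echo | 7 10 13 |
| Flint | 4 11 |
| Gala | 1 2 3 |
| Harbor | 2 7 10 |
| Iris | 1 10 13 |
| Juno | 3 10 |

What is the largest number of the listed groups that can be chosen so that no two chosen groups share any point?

Bravo, Echo, Flint, Gala are pairwise disjoint (Bravo={5,6,8}; Echo={7,10,13}; Flint={4,11}; Gala={1,2,3}).
Every remaining group overlaps one of these, and no 5 of the listed groups are pairwise disjoint, so 4 is the maximum.

4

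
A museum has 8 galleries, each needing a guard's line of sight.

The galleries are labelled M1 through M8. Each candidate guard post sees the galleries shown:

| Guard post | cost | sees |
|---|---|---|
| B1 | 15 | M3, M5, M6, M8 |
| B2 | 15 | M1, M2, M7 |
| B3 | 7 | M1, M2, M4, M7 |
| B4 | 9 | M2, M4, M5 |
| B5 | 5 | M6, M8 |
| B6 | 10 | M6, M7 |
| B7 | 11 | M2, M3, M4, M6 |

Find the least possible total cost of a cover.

B1, B3 together cover every gallery (B1 ∪ B3 = {M1, M2, M3, M4, M5, M6, M7, M8}); total cost 15 + 7 = 22.
The greedy pick B3, B5, B1 costs 27; no covering selection beats 22.

22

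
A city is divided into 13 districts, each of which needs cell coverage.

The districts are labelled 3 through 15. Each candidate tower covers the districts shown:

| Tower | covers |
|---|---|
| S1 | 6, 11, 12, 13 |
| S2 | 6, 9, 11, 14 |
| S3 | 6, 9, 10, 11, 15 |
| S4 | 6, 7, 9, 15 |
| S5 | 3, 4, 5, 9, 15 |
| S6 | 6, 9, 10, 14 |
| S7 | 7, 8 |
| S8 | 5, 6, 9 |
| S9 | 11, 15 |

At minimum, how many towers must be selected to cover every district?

Take {S1, S5, S6, S7}. Their union is {3, 4, 5, 6, 7, 8, 9, 10, 11, 12, 13, 14, 15}, which is all 13 districts.
Only S7 contains 8, so S7 is forced; the remaining 11 districts need at least 3 more towers (each remaining tower adds at most 5) — so at least 4 towers are needed, and 4 is optimal.

4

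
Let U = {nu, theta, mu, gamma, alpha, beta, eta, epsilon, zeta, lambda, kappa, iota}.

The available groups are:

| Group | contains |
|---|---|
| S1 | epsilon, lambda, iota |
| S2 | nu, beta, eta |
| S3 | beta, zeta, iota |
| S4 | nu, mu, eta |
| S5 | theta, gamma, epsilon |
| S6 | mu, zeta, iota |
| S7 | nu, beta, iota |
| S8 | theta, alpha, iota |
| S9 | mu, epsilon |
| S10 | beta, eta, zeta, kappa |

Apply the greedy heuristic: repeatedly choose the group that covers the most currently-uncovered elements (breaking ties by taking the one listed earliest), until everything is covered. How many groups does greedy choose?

Greedy: pick S10 (covers 4 new) → pick S1 (covers 3 new) → pick S4 (covers 2 new) → pick S5 (covers 2 new) → pick S8 (covers 1 new). Total picks: 5.

5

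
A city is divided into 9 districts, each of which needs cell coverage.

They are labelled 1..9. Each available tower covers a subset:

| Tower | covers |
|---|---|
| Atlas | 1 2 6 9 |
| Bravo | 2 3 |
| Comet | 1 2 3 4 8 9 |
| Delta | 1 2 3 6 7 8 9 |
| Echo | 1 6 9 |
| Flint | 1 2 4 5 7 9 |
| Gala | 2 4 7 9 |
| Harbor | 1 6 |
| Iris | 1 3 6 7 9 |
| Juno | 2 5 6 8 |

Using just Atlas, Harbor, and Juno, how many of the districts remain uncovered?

Union of Atlas, Harbor, Juno = {1, 2, 5, 6, 8, 9}.
Not covered: 3, 4, 7 — 3 districts.

3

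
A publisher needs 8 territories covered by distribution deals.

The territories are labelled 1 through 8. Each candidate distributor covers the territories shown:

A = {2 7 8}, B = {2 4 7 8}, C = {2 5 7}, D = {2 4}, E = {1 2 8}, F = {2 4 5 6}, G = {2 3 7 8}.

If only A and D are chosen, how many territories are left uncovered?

Union of A, D = {2, 4, 7, 8}.
Not covered: 1, 3, 5, 6 — 4 territories.

4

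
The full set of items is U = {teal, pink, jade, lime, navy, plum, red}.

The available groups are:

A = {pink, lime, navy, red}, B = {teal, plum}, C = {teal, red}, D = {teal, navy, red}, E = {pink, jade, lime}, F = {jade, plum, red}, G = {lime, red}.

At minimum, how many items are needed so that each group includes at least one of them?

The 3 items {teal, pink, red} hit every group.
No choice of 2 items meets every group, so 3 is the minimum.

3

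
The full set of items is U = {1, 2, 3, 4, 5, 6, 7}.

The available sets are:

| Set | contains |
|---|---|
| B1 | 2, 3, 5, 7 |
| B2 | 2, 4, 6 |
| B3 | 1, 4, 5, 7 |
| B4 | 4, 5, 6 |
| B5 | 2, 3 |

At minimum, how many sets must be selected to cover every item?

3

B3, B4, and B5 cover everything between them: the union {1, 2, 3, 4, 5, 6, 7} is all of U.
Only B3 contains 1, so B3 is forced; the remaining 3 items need at least 2 more sets (each remaining set adds at most 2) — so at least 3 sets are needed, and 3 is optimal.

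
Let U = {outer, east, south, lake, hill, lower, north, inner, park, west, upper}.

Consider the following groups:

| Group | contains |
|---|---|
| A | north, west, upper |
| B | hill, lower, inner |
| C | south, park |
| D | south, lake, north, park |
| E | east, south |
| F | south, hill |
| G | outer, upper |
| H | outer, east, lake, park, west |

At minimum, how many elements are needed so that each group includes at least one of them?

T = {south, inner, west, upper} meets every group (each contains at least one member of T), and |T| = 4.
No choice of 3 elements meets every group, so 4 is the minimum.

4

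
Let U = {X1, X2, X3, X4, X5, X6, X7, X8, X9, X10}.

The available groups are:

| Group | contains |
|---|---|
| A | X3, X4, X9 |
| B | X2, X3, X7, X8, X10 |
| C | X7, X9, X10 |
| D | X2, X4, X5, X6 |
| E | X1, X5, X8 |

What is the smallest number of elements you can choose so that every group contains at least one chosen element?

H = {X1, X4, X10} meets every group (each contains at least one member of H), and |H| = 3.
No choice of 2 elements meets every group, so 3 is the minimum.

3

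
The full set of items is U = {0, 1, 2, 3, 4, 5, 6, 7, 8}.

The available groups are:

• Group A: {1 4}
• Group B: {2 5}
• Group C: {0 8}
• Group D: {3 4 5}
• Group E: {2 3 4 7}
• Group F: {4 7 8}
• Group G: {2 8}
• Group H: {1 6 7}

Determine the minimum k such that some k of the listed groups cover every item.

4

Take {C, D, G, H}. Their union is {0, 1, 2, 3, 4, 5, 6, 7, 8}, which is all 9 items.
No 3 of the 8 groups cover everything (all 56 combinations miss at least one item), so 4 is optimal.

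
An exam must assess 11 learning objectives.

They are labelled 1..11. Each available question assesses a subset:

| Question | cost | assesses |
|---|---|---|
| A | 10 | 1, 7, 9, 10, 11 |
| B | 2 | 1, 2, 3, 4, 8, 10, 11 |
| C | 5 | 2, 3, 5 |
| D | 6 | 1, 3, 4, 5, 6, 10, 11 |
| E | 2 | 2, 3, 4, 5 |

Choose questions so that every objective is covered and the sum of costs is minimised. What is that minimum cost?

18

A, B, D together cover every objective (A ∪ B ∪ D = {1, 2, 3, 4, 5, 6, 7, 8, 9, 10, 11}); total cost 10 + 2 + 6 = 18.
The greedy pick B, E, A, D costs 20; no covering selection beats 18.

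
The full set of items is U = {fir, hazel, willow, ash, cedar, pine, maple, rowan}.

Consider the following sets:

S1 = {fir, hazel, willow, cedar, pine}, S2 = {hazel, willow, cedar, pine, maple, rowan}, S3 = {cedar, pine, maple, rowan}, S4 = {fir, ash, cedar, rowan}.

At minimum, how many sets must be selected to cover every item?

S2 and S4 cover everything between them: the union {fir, hazel, willow, ash, cedar, pine, maple, rowan} is all of U.
No single set has all 8 items (the largest, S2, has 6), so 2 is optimal.

2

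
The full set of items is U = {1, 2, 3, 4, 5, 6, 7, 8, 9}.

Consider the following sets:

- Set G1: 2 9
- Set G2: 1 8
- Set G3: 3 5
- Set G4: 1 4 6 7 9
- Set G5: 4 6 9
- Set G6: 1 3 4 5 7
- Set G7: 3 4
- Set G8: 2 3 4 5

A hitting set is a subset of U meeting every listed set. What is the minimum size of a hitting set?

The 3 items {1, 3, 9} hit every set.
The sets G1, G2, G3 are pairwise disjoint, so any hitting set needs a separate item for each — at least 3. Hence 3 is optimal.

3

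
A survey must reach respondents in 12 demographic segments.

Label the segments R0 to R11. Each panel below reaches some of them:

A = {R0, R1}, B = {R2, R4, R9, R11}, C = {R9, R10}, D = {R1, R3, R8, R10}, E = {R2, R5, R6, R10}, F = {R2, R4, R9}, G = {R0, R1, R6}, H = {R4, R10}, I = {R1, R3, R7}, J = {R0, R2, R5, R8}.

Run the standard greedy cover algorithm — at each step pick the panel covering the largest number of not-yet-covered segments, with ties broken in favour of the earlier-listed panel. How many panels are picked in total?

5

Greedy: pick B (covers 4 new) → pick D (covers 4 new) → pick E (covers 2 new) → pick A (covers 1 new) → pick I (covers 1 new). Total picks: 5.
(The true minimum cover uses only 4 panels, so greedy is not optimal here.)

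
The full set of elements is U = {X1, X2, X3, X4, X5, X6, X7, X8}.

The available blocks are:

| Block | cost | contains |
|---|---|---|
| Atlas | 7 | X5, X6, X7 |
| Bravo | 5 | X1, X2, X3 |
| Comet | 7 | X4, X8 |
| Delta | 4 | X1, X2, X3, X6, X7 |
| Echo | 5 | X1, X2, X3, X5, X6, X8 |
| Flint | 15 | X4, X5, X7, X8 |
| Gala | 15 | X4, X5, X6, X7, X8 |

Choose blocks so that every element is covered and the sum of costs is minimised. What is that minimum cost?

16

Comet, Delta, Echo together cover every element (Comet ∪ Delta ∪ Echo = {X1, X2, X3, X4, X5, X6, X7, X8}); total cost 7 + 4 + 5 = 16.
No covering selection has total cost below 16.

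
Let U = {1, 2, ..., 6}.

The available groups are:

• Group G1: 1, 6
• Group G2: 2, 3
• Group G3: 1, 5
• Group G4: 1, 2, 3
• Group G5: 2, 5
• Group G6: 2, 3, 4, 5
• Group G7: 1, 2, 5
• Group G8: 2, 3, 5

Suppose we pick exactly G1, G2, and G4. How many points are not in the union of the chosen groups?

2

Union of G1, G2, G4 = {1, 2, 3, 6}.
Not covered: 4, 5 — 2 points.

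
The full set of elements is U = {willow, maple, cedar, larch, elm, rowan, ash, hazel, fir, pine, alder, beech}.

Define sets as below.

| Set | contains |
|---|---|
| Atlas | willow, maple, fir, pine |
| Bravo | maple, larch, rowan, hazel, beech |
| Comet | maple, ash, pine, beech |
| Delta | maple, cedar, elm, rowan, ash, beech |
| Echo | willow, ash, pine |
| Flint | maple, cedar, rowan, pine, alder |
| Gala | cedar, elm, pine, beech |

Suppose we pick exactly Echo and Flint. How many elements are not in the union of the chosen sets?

5

Union of Echo, Flint = {willow, maple, cedar, rowan, ash, pine, alder}.
Not covered: larch, elm, hazel, fir, beech — 5 elements.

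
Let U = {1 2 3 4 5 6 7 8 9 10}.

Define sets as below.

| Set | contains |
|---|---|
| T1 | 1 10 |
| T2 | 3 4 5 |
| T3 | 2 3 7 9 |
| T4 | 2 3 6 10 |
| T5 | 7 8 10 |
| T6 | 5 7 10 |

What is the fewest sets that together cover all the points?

5

T1, T2, T3, T4, and T5 cover everything between them: the union {1, 2, 3, 4, 5, 6, 7, 8, 9, 10} is all of U.
No 4 of the 6 sets cover everything (all 15 combinations miss at least one point), so 5 is optimal.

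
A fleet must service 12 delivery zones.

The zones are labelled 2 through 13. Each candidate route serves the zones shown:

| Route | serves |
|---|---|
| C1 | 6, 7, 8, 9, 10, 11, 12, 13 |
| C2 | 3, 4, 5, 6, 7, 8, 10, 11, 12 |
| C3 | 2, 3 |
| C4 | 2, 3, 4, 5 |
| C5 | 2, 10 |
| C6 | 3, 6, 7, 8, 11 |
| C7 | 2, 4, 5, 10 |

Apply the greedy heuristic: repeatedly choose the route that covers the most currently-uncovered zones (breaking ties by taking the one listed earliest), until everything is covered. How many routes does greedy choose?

3

Greedy: pick C2 (covers 9 new) → pick C1 (covers 2 new) → pick C3 (covers 1 new). Total picks: 3.
(The true minimum cover uses only 2 routes, so greedy is not optimal here.)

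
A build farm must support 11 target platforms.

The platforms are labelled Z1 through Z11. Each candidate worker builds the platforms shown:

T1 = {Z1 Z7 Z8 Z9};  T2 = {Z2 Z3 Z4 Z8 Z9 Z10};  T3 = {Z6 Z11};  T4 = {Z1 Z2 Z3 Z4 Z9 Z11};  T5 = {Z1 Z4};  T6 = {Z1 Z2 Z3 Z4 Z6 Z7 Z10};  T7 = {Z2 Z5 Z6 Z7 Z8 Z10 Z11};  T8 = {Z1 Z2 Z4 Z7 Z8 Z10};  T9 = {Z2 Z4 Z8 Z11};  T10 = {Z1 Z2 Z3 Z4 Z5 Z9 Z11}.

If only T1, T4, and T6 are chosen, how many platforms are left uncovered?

Union of T1, T4, T6 = {Z1, Z2, Z3, Z4, Z6, Z7, Z8, Z9, Z10, Z11}.
Not covered: Z5 — 1 platform.

1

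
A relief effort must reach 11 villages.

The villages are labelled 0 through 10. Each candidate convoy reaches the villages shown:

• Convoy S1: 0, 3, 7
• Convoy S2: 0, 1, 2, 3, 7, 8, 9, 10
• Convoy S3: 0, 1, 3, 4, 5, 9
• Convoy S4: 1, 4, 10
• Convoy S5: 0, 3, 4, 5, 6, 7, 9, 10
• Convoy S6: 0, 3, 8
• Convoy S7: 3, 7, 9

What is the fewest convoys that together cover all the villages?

2

Take {S2, S5}. Their union is {0, 1, 2, 3, 4, 5, 6, 7, 8, 9, 10}, which is all 11 villages.
No single convoy has all 11 villages (the largest, S2, has 8), so 2 is optimal.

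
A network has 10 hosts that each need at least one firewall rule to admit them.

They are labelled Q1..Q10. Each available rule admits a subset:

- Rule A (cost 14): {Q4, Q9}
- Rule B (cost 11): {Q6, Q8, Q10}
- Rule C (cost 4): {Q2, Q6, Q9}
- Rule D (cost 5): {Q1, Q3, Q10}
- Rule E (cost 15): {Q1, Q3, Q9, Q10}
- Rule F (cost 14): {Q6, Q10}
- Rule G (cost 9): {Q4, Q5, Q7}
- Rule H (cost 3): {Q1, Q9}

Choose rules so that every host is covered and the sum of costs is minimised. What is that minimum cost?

B, C, D, G together cover every host (B ∪ C ∪ D ∪ G = {Q1, Q2, Q3, Q4, Q5, Q6, Q7, Q8, Q9, Q10}); total cost 11 + 4 + 5 + 9 = 29.
No covering selection has total cost below 29.

29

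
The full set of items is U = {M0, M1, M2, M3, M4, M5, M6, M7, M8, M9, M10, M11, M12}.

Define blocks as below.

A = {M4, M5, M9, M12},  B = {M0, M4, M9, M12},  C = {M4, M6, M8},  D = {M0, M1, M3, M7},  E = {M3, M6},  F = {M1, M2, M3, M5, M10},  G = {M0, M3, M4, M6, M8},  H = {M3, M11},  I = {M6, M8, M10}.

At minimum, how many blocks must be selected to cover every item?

B, C, D, F, and H cover everything between them: the union {M0, M1, M2, M3, M4, M5, M6, M7, M8, M9, M10, M11, M12} is all of U.
No 4 of the 9 blocks cover everything (all 126 combinations miss at least one item), so 5 is optimal.

5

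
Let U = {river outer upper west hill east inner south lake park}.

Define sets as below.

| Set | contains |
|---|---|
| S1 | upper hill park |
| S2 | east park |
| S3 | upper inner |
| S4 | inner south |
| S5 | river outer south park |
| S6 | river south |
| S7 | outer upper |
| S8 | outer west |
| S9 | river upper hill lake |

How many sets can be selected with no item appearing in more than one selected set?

4

S2, S3, S6, S8 are pairwise disjoint (S2={east,park}; S3={upper,inner}; S6={river,south}; S8={outer,west}).
Every remaining set overlaps one of these, and no 5 of the listed sets are pairwise disjoint, so 4 is the maximum.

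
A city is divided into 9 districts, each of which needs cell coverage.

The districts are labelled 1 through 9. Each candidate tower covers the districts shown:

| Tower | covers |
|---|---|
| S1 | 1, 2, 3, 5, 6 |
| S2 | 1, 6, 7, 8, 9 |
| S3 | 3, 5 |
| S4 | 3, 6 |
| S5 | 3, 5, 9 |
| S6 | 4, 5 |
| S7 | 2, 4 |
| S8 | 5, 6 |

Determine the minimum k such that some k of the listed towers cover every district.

Take {S1, S2, S6}. Their union is {1, 2, 3, 4, 5, 6, 7, 8, 9}, which is all 9 districts.
Only S2 contains 7, so S2 is forced; the remaining 4 districts need at least 2 more towers (each remaining tower adds at most 3) — so at least 3 towers are needed, and 3 is optimal.

3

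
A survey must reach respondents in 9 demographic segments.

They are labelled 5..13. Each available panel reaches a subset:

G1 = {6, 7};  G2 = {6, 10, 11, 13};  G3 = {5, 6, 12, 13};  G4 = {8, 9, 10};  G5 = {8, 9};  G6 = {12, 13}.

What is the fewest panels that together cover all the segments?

G1 and G2 and G3 and G5 together: G1 ∪ G2 ∪ G3 ∪ G5 = {5, 6, 7, 8, 9, 10, 11, 12, 13} — every segment is covered.
Only G1 contains 7, so G1 is forced; the remaining 7 segments need at least 3 more panels (each remaining panel adds at most 3) — so at least 4 panels are needed, and 4 is optimal.

4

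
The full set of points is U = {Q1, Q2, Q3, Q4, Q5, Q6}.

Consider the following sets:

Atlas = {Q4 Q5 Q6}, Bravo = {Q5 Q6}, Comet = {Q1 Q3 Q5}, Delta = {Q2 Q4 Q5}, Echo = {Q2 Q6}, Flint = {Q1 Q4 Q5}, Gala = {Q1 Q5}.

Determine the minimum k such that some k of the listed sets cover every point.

3

Comet, Delta, and Echo cover everything between them: the union {Q1, Q2, Q3, Q4, Q5, Q6} is all of U.
Only Comet contains Q3, so Comet is forced; the remaining 3 points need at least 2 more sets (each remaining set adds at most 2) — so at least 3 sets are needed, and 3 is optimal.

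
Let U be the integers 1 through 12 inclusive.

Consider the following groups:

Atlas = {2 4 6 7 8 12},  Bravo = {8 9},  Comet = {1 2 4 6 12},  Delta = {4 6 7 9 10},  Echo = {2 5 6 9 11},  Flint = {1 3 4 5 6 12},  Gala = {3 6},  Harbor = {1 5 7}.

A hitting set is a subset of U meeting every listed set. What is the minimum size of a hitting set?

3

Take H = {6, 7, 8}. Each listed group contains at least one of these, so H is a hitting set of size 3.
The groups Bravo, Gala, Harbor are pairwise disjoint, so any hitting set needs a separate item for each — at least 3. Hence 3 is optimal.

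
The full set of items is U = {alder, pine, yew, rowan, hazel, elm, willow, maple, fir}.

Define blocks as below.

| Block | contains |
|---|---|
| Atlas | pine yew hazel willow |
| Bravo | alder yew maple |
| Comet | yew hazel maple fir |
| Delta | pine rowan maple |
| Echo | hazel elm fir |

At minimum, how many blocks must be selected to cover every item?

4

Atlas, Bravo, Delta, and Echo cover everything between them: the union {alder, pine, yew, rowan, hazel, elm, willow, maple, fir} is all of U.
Only Atlas contains willow, so Atlas is forced; the remaining 5 items need at least 3 more blocks (each remaining block adds at most 2) — so at least 4 blocks are needed, and 4 is optimal.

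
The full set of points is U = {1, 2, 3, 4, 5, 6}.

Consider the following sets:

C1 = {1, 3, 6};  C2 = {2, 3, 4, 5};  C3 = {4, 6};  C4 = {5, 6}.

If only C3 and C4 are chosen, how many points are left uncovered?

3

Union of C3, C4 = {4, 5, 6}.
Not covered: 1, 2, 3 — 3 points.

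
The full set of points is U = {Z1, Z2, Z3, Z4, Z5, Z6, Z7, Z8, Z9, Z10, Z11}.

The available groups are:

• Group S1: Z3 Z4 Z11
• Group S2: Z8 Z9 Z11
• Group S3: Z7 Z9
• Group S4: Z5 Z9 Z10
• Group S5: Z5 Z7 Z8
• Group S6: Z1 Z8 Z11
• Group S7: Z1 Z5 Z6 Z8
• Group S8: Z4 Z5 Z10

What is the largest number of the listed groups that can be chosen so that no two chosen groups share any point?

3

S1, S3, S7 are pairwise disjoint (S1={Z3,Z4,Z11}; S3={Z7,Z9}; S7={Z1,Z5,Z6,Z8}).
Every remaining group overlaps one of these, and no 4 of the listed groups are pairwise disjoint, so 3 is the maximum.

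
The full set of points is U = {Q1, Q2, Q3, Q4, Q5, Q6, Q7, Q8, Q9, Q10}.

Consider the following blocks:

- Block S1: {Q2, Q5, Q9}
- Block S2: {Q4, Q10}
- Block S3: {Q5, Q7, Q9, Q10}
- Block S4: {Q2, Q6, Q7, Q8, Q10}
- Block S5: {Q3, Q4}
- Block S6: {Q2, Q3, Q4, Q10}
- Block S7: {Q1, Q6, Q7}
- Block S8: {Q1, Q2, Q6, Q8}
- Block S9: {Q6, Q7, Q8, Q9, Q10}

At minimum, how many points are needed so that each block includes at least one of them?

3

The 3 points {Q4, Q6, Q9} hit every block.
The blocks S3, S5, S8 are pairwise disjoint, so any hitting set needs a separate point for each — at least 3. Hence 3 is optimal.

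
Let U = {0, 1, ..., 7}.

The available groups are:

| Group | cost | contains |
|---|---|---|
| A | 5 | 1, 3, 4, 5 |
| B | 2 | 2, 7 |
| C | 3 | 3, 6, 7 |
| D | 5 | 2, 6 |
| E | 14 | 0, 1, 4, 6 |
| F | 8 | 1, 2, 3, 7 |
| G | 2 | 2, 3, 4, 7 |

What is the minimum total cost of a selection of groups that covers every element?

21

A, E, G together cover every element (A ∪ E ∪ G = {0, 1, 2, 3, 4, 5, 6, 7}); total cost 5 + 14 + 2 = 21.
The greedy pick G, A, C, E costs 24; no covering selection beats 21.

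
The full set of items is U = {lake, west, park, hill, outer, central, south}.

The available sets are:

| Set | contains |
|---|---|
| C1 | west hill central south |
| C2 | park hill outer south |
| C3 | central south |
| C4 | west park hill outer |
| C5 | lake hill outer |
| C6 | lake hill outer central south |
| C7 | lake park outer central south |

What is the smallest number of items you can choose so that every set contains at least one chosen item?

Take H = {outer, south}. Each listed set contains at least one of these, so H is a hitting set of size 2.
The sets C3, C5 are pairwise disjoint, so any hitting set needs a separate item for each — at least 2. Hence 2 is optimal.

2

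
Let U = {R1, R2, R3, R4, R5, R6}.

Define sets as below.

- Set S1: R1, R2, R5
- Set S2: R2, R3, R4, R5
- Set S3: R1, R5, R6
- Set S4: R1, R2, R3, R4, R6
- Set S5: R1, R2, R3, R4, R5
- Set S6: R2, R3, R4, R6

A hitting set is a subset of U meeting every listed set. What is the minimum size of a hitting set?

2

Take H = {R1, R2}. Each listed set contains at least one of these, so H is a hitting set of size 2.
No single point lies in every set, so at least 2 are needed and 2 is optimal.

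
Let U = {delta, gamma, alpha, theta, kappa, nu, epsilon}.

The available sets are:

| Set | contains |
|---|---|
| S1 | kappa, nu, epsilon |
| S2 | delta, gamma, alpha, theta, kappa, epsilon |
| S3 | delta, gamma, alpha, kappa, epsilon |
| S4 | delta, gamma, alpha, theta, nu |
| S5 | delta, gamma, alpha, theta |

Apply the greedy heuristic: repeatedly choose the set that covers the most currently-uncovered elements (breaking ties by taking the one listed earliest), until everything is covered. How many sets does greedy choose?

Greedy: pick S2 (covers 6 new) → pick S1 (covers 1 new). Total picks: 2.

2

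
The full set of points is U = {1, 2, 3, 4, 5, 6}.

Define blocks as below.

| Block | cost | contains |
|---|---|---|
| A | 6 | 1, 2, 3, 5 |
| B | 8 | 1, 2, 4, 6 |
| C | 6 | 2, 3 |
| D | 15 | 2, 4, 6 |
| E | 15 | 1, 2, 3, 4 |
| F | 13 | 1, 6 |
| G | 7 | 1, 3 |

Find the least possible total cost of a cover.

A, B together cover every point (A ∪ B = {1, 2, 3, 4, 5, 6}); total cost 6 + 8 = 14.
No covering selection has total cost below 14.

14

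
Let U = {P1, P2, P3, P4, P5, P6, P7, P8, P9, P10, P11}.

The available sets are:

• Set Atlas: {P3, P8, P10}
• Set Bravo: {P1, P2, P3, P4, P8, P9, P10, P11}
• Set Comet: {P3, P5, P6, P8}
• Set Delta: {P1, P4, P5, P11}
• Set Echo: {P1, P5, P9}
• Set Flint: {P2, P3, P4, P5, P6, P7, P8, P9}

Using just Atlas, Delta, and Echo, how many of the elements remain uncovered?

Union of Atlas, Delta, Echo = {P1, P3, P4, P5, P8, P9, P10, P11}.
Not covered: P2, P6, P7 — 3 elements.

3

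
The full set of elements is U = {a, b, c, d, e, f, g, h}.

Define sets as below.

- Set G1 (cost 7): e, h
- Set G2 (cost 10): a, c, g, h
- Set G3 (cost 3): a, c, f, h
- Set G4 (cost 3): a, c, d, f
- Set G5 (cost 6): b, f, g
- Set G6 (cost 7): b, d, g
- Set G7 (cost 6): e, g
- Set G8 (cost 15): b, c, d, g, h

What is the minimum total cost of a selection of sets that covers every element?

G3, G6, G7 together cover every element (G3 ∪ G6 ∪ G7 = {a, b, c, d, e, f, g, h}); total cost 3 + 7 + 6 = 16.
No covering selection has total cost below 16.

16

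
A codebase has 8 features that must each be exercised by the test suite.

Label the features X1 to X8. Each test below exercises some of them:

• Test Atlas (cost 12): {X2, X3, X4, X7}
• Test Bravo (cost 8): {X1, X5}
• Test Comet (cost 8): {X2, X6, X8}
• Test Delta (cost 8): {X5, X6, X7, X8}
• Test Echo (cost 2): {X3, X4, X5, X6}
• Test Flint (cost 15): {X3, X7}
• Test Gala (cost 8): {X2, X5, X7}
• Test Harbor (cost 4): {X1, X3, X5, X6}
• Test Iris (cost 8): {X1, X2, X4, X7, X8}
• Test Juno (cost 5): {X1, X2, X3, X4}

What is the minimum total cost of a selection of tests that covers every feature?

Echo, Iris together cover every feature (Echo ∪ Iris = {X1, X2, X3, X4, X5, X6, X7, X8}); total cost 2 + 8 = 10.
No covering selection has total cost below 10.

10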